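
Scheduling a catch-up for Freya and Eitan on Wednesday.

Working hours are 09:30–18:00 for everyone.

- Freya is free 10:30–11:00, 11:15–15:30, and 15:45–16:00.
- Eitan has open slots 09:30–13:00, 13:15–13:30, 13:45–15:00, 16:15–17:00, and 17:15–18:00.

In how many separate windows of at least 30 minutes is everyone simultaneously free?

Freya ∩ Eitan: 10:30–11:00, 11:15–13:00, 13:15–13:30, 13:45–15:00.
Windows ≥ 30 min: 10:30–11:00, 11:15–13:00, 13:45–15:00.
That's 3 windows.

3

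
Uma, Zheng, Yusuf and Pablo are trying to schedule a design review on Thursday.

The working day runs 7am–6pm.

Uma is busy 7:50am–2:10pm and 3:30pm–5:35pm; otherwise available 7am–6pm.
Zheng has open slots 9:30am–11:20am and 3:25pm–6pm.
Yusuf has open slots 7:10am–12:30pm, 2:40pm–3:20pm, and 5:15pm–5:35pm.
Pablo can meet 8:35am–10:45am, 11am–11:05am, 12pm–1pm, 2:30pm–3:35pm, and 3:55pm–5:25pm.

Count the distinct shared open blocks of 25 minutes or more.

Uma free within 07:00–18:00: 07:00–07:50, 14:10–15:30, 17:35–18:00.
Uma ∩ Zheng: 15:25–15:30, 17:35–18:00.
Uma ∩ Zheng ∩ Yusuf: (none).
Uma ∩ Zheng ∩ Yusuf ∩ Pablo: (none).
Windows ≥ 25 min: (none).
That's 0 windows.

0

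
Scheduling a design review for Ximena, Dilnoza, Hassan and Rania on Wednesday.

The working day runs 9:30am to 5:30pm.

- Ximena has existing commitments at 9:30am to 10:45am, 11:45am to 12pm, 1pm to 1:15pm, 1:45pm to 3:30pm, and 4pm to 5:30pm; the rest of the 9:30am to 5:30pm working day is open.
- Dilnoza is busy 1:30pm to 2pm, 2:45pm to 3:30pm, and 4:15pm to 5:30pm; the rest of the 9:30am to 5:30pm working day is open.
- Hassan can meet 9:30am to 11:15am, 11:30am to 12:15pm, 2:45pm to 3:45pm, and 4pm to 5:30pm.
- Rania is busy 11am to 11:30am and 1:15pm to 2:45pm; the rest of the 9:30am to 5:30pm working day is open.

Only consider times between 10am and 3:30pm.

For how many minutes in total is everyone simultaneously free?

Ximena free within 09:30–17:30: 10:45–11:45, 12:00–13:00, 13:15–13:45, 15:30–16:00.
Dilnoza free within 09:30–17:30: 09:30–13:30, 14:00–14:45, 15:30–16:15.
Rania free within 09:30–17:30: 09:30–11:00, 11:30–13:15, 14:45–17:30.
Ximena ∩ Dilnoza: 10:45–11:45, 12:00–13:00, 13:15–13:30, 15:30–16:00.
Ximena ∩ Dilnoza ∩ Hassan: 10:45–11:15, 11:30–11:45, 12:00–12:15, 15:30–15:45.
Ximena ∩ Dilnoza ∩ Hassan ∩ Rania: 10:45–11:00, 11:30–11:45, 12:00–12:15, 15:30–15:45.
Restricted to 10:00–15:30: 10:45–11:00, 11:30–11:45, 12:00–12:15.
Total common minutes: 15 + 15 + 15 = 45.

45 minutes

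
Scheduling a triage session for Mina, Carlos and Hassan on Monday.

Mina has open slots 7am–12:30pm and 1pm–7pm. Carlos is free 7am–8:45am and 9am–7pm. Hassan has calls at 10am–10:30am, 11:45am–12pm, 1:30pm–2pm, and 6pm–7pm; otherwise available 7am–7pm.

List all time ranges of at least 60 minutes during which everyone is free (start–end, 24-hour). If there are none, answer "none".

07:00–08:45, 09:00–10:00, 10:30–11:45, 14:00–18:00

Hassan free within 07:00–19:00: 07:00–10:00, 10:30–11:45, 12:00–13:30, 14:00–18:00.
Mina ∩ Carlos: 07:00–08:45, 09:00–12:30, 13:00–19:00.
Mina ∩ Carlos ∩ Hassan: 07:00–08:45, 09:00–10:00, 10:30–11:45, 12:00–12:30, 13:00–13:30, 14:00–18:00.
Windows ≥ 60 min: 07:00–08:45, 09:00–10:00, 10:30–11:45, 14:00–18:00.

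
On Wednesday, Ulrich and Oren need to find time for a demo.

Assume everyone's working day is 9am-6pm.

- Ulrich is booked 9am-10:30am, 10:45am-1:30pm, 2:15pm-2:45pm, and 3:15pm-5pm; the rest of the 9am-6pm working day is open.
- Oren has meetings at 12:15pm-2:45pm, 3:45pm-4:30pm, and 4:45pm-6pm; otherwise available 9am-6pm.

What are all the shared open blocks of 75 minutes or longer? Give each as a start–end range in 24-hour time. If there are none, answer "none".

Ulrich free within 09:00–18:00: 10:30–10:45, 13:30–14:15, 14:45–15:15, 17:00–18:00.
Oren free within 09:00–18:00: 09:00–12:15, 14:45–15:45, 16:30–16:45.
Ulrich ∩ Oren: 10:30–10:45, 14:45–15:15.
Windows ≥ 75 min: (none).

none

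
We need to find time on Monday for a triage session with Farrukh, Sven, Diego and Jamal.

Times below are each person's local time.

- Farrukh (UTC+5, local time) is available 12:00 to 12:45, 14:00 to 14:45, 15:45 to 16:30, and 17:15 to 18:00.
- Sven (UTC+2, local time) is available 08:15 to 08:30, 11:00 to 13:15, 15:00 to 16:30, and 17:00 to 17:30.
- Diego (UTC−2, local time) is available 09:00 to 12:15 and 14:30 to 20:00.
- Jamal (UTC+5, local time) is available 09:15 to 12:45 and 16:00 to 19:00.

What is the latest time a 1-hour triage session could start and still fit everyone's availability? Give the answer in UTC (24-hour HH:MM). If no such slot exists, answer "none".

none

Farrukh → UTC: 07:00–07:45, 09:00–09:45, 10:45–11:30, 12:15–13:00.
Sven → UTC: 06:15–06:30, 09:00–11:15, 13:00–14:30, 15:00–15:30.
Diego → UTC: 11:00–14:15, 16:30–22:00.
Jamal → UTC: 04:15–07:45, 11:00–14:00.
Farrukh ∩ Sven: 09:00–09:45, 10:45–11:15.
Farrukh ∩ Sven ∩ Diego: 11:00–11:15.
Farrukh ∩ Sven ∩ Diego ∩ Jamal: 11:00–11:15.
Windows ≥ 60 min: (none).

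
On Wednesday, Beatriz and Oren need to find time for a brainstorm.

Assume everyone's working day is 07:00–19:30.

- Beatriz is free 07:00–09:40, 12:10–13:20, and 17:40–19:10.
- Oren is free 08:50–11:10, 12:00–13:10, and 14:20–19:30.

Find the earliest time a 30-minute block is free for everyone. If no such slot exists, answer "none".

Beatriz ∩ Oren: 08:50–09:40, 12:10–13:10, 17:40–19:10.
Windows ≥ 30 min: 08:50–09:40, 12:10–13:10, 17:40–19:10.
Earliest such window starts at 08:50.

08:50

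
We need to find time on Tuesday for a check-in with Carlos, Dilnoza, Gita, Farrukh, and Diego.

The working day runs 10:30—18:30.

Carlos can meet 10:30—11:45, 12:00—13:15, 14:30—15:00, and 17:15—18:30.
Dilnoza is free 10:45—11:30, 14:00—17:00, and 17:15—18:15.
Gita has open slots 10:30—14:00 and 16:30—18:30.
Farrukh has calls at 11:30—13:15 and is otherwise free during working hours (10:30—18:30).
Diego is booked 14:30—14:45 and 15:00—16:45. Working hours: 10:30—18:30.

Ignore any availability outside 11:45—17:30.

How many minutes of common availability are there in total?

15 minutes

Farrukh free within 10:30–18:30: 10:30–11:30, 13:15–18:30.
Diego free within 10:30–18:30: 10:30–14:30, 14:45–15:00, 16:45–18:30.
Carlos ∩ Dilnoza: 10:45–11:30, 14:30–15:00, 17:15–18:15.
Carlos ∩ Dilnoza ∩ Gita: 10:45–11:30, 17:15–18:15.
Carlos ∩ Dilnoza ∩ Gita ∩ Farrukh: 10:45–11:30, 17:15–18:15.
Carlos ∩ Dilnoza ∩ Gita ∩ Farrukh ∩ Diego: 10:45–11:30, 17:15–18:15.
Restricted to 11:45–17:30: 17:15–17:30.
Total common minutes: 15.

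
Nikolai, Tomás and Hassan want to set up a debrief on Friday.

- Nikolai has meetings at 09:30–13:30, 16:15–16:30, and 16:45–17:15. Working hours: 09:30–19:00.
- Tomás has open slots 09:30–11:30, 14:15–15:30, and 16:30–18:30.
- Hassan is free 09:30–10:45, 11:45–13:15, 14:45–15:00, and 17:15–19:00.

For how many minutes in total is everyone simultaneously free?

90 minutes

Nikolai free within 09:30–19:00: 13:30–16:15, 16:30–16:45, 17:15–19:00.
Nikolai ∩ Tomás: 14:15–15:30, 16:30–16:45, 17:15–18:30.
Nikolai ∩ Tomás ∩ Hassan: 14:45–15:00, 17:15–18:30.
Total common minutes: 15 + 75 = 90.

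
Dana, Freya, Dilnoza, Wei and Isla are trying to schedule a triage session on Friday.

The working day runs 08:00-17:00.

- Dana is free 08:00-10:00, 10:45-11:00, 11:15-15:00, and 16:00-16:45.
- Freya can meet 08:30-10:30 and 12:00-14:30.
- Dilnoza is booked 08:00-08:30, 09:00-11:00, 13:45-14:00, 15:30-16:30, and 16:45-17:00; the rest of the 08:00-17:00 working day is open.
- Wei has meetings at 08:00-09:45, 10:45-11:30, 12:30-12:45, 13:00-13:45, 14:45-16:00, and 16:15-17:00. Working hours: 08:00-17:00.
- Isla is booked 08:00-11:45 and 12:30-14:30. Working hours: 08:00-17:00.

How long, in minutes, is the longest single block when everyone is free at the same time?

30 minutes

Dilnoza free within 08:00–17:00: 08:30–09:00, 11:00–13:45, 14:00–15:30, 16:30–16:45.
Wei free within 08:00–17:00: 09:45–10:45, 11:30–12:30, 12:45–13:00, 13:45–14:45, 16:00–16:15.
Isla free within 08:00–17:00: 11:45–12:30, 14:30–17:00.
Dana ∩ Freya: 08:30–10:00, 12:00–14:30.
Dana ∩ Freya ∩ Dilnoza: 08:30–09:00, 12:00–13:45, 14:00–14:30.
Dana ∩ Freya ∩ Dilnoza ∩ Wei: 12:00–12:30, 12:45–13:00, 14:00–14:30.
Dana ∩ Freya ∩ Dilnoza ∩ Wei ∩ Isla: 12:00–12:30.
Single common window of 30 minutes.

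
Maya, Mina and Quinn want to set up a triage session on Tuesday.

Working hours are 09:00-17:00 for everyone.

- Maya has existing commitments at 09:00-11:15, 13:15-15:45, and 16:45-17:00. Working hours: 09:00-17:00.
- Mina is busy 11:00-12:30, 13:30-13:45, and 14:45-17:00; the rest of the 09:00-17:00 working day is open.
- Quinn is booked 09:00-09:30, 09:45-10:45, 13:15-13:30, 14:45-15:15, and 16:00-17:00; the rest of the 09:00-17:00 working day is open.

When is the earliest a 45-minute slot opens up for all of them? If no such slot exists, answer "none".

Maya free within 09:00–17:00: 11:15–13:15, 15:45–16:45.
Mina free within 09:00–17:00: 09:00–11:00, 12:30–13:30, 13:45–14:45.
Quinn free within 09:00–17:00: 09:30–09:45, 10:45–13:15, 13:30–14:45, 15:15–16:00.
Maya ∩ Mina: 12:30–13:15.
Maya ∩ Mina ∩ Quinn: 12:30–13:15.
Windows ≥ 45 min: 12:30–13:15.
Earliest such window starts at 12:30.

12:30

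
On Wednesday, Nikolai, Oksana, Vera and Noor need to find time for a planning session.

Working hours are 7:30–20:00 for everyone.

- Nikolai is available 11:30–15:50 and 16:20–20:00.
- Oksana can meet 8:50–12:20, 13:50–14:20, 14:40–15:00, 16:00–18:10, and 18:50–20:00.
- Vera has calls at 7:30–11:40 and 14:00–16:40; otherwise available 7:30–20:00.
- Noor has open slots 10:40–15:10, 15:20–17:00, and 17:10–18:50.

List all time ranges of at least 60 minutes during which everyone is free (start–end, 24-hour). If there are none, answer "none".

Vera free within 07:30–20:00: 11:40–14:00, 16:40–20:00.
Nikolai ∩ Oksana: 11:30–12:20, 13:50–14:20, 14:40–15:00, 16:20–18:10, 18:50–20:00.
Nikolai ∩ Oksana ∩ Vera: 11:40–12:20, 13:50–14:00, 16:40–18:10, 18:50–20:00.
Nikolai ∩ Oksana ∩ Vera ∩ Noor: 11:40–12:20, 13:50–14:00, 16:40–17:00, 17:10–18:10.
Windows ≥ 60 min: 17:10–18:10.

17:10–18:10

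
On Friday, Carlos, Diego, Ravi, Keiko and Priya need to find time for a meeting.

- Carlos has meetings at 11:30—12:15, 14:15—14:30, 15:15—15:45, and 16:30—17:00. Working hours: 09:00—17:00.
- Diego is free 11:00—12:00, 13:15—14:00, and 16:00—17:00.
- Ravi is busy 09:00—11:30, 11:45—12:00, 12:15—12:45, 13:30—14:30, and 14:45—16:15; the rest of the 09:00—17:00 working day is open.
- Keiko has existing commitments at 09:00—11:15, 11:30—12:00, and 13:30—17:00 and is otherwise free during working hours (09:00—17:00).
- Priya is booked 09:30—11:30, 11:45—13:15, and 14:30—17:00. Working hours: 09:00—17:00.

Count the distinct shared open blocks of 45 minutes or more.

Carlos free within 09:00–17:00: 09:00–11:30, 12:15–14:15, 14:30–15:15, 15:45–16:30.
Ravi free within 09:00–17:00: 11:30–11:45, 12:00–12:15, 12:45–13:30, 14:30–14:45, 16:15–17:00.
Keiko free within 09:00–17:00: 11:15–11:30, 12:00–13:30.
Priya free within 09:00–17:00: 09:00–09:30, 11:30–11:45, 13:15–14:30.
Carlos ∩ Diego: 11:00–11:30, 13:15–14:00, 16:00–16:30.
Carlos ∩ Diego ∩ Ravi: 13:15–13:30, 16:15–16:30.
Carlos ∩ Diego ∩ Ravi ∩ Keiko: 13:15–13:30.
Carlos ∩ Diego ∩ Ravi ∩ Keiko ∩ Priya: 13:15–13:30.
Windows ≥ 45 min: (none).
That's 0 windows.

0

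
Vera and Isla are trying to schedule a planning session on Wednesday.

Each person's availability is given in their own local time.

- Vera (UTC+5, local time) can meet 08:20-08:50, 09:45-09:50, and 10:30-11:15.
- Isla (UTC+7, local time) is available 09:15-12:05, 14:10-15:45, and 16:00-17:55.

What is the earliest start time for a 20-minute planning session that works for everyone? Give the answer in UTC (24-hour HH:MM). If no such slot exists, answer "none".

03:20

Vera → UTC: 03:20–03:50, 04:45–04:50, 05:30–06:15.
Isla → UTC: 02:15–05:05, 07:10–08:45, 09:00–10:55.
Vera ∩ Isla: 03:20–03:50, 04:45–04:50.
Windows ≥ 20 min: 03:20–03:50.
Earliest such window starts at 03:20.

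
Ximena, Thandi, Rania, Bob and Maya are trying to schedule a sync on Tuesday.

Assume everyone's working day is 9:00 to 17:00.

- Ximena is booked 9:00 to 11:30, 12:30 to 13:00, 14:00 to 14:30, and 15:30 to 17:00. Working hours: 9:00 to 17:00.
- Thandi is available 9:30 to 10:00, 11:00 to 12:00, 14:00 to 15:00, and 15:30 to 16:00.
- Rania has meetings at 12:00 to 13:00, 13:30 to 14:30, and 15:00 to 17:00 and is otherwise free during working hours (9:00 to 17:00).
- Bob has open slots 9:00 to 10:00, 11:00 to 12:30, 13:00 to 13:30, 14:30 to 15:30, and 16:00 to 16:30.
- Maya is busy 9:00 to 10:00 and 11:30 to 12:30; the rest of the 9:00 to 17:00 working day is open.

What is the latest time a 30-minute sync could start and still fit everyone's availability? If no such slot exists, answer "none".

14:30

Ximena free within 09:00–17:00: 11:30–12:30, 13:00–14:00, 14:30–15:30.
Rania free within 09:00–17:00: 09:00–12:00, 13:00–13:30, 14:30–15:00.
Maya free within 09:00–17:00: 10:00–11:30, 12:30–17:00.
Ximena ∩ Thandi: 11:30–12:00, 14:30–15:00.
Ximena ∩ Thandi ∩ Rania: 11:30–12:00, 14:30–15:00.
Ximena ∩ Thandi ∩ Rania ∩ Bob: 11:30–12:00, 14:30–15:00.
Ximena ∩ Thandi ∩ Rania ∩ Bob ∩ Maya: 14:30–15:00.
Windows ≥ 30 min: 14:30–15:00.
Latest start in the last window 14:30–15:00 is 15:00 − 30 min = 14:30.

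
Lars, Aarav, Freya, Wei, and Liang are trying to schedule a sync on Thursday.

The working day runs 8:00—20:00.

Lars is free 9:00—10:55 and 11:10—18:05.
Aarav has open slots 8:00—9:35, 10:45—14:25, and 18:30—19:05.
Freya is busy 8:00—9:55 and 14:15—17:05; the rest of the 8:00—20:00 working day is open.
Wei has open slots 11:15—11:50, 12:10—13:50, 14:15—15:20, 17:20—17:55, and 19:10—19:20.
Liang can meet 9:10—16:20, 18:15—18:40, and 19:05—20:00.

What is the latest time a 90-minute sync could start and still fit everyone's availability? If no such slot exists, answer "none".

Freya free within 08:00–20:00: 09:55–14:15, 17:05–20:00.
Lars ∩ Aarav: 09:00–09:35, 10:45–10:55, 11:10–14:25.
Lars ∩ Aarav ∩ Freya: 10:45–10:55, 11:10–14:15.
Lars ∩ Aarav ∩ Freya ∩ Wei: 11:15–11:50, 12:10–13:50.
Lars ∩ Aarav ∩ Freya ∩ Wei ∩ Liang: 11:15–11:50, 12:10–13:50.
Windows ≥ 90 min: 12:10–13:50.
Latest start in the last window 12:10–13:50 is 13:50 − 90 min = 12:20.

12:20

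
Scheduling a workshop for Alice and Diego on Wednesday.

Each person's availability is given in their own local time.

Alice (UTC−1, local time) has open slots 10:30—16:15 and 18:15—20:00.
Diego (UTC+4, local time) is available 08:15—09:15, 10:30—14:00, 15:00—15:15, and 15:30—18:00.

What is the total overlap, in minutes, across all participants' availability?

Alice → UTC: 11:30–17:15, 19:15–21:00.
Diego → UTC: 04:15–05:15, 06:30–10:00, 11:00–11:15, 11:30–14:00.
Alice ∩ Diego: 11:30–14:00.
Total common minutes: 150.

150 minutes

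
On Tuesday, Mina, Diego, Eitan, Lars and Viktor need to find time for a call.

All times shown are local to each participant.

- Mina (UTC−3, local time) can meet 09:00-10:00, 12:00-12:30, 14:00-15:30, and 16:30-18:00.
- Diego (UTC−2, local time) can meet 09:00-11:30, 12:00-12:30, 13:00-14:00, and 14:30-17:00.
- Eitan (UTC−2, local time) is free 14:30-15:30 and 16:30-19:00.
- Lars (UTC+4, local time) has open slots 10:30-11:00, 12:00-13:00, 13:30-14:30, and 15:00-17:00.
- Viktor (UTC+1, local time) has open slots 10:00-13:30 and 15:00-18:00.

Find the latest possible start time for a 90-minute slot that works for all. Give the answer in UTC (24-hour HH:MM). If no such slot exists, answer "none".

none

Mina → UTC: 12:00–13:00, 15:00–15:30, 17:00–18:30, 19:30–21:00.
Diego → UTC: 11:00–13:30, 14:00–14:30, 15:00–16:00, 16:30–19:00.
Eitan → UTC: 16:30–17:30, 18:30–21:00.
Lars → UTC: 06:30–07:00, 08:00–09:00, 09:30–10:30, 11:00–13:00.
Viktor → UTC: 09:00–12:30, 14:00–17:00.
Mina ∩ Diego: 12:00–13:00, 15:00–15:30, 17:00–18:30.
Mina ∩ Diego ∩ Eitan: 17:00–17:30.
Mina ∩ Diego ∩ Eitan ∩ Lars: (none).
Mina ∩ Diego ∩ Eitan ∩ Lars ∩ Viktor: (none).
Windows ≥ 90 min: (none).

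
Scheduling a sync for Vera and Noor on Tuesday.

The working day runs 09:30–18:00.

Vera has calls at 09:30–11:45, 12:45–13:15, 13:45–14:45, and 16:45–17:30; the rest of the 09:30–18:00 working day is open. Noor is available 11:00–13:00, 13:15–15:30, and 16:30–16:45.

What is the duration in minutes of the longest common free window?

60 minutes

Vera free within 09:30–18:00: 11:45–12:45, 13:15–13:45, 14:45–16:45, 17:30–18:00.
Vera ∩ Noor: 11:45–12:45, 13:15–13:45, 14:45–15:30, 16:30–16:45.
Common window lengths: 60, 30, 45, 15 min; longest is 60.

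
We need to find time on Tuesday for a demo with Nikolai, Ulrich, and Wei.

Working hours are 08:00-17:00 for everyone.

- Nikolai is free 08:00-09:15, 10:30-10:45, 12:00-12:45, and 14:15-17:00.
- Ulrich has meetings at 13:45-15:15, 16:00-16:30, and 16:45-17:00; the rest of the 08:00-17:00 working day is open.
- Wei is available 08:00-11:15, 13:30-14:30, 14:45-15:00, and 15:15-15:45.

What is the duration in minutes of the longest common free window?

75 minutes

Ulrich free within 08:00–17:00: 08:00–13:45, 15:15–16:00, 16:30–16:45.
Nikolai ∩ Ulrich: 08:00–09:15, 10:30–10:45, 12:00–12:45, 15:15–16:00, 16:30–16:45.
Nikolai ∩ Ulrich ∩ Wei: 08:00–09:15, 10:30–10:45, 15:15–15:45.
Common window lengths: 75, 15, 30 min; longest is 75.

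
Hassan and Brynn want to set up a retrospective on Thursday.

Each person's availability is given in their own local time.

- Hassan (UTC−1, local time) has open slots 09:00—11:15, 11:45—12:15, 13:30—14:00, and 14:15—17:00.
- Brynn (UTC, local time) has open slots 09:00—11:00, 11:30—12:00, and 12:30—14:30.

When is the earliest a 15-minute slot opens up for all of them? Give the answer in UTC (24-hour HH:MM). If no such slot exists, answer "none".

10:00

Hassan → UTC: 10:00–12:15, 12:45–13:15, 14:30–15:00, 15:15–18:00.
Brynn → UTC: 09:00–11:00, 11:30–12:00, 12:30–14:30.
Hassan ∩ Brynn: 10:00–11:00, 11:30–12:00, 12:45–13:15.
Windows ≥ 15 min: 10:00–11:00, 11:30–12:00, 12:45–13:15.
Earliest such window starts at 10:00.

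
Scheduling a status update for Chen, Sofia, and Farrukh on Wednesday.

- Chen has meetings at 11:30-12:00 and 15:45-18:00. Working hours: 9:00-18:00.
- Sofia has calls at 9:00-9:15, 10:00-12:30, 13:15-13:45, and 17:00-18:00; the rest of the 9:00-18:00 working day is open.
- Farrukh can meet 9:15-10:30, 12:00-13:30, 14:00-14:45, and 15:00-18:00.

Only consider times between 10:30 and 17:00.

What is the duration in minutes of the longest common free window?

Chen free within 09:00–18:00: 09:00–11:30, 12:00–15:45.
Sofia free within 09:00–18:00: 09:15–10:00, 12:30–13:15, 13:45–17:00.
Chen ∩ Sofia: 09:15–10:00, 12:30–13:15, 13:45–15:45.
Chen ∩ Sofia ∩ Farrukh: 09:15–10:00, 12:30–13:15, 14:00–14:45, 15:00–15:45.
Restricted to 10:30–17:00: 12:30–13:15, 14:00–14:45, 15:00–15:45.
Common window lengths: 45, 45, 45 min; longest is 45.

45 minutes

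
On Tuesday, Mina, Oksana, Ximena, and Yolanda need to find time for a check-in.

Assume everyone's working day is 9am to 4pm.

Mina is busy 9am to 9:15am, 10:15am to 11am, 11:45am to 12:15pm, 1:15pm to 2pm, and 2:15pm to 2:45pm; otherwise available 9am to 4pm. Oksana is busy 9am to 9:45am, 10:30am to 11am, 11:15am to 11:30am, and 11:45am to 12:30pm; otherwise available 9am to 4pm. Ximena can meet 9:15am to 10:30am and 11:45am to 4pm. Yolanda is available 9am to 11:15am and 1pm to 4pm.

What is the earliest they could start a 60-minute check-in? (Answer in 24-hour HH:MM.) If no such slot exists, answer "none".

14:45

Mina free within 09:00–16:00: 09:15–10:15, 11:00–11:45, 12:15–13:15, 14:00–14:15, 14:45–16:00.
Oksana free within 09:00–16:00: 09:45–10:30, 11:00–11:15, 11:30–11:45, 12:30–16:00.
Mina ∩ Oksana: 09:45–10:15, 11:00–11:15, 11:30–11:45, 12:30–13:15, 14:00–14:15, 14:45–16:00.
Mina ∩ Oksana ∩ Ximena: 09:45–10:15, 12:30–13:15, 14:00–14:15, 14:45–16:00.
Mina ∩ Oksana ∩ Ximena ∩ Yolanda: 09:45–10:15, 13:00–13:15, 14:00–14:15, 14:45–16:00.
Windows ≥ 60 min: 14:45–16:00.
Earliest such window starts at 14:45.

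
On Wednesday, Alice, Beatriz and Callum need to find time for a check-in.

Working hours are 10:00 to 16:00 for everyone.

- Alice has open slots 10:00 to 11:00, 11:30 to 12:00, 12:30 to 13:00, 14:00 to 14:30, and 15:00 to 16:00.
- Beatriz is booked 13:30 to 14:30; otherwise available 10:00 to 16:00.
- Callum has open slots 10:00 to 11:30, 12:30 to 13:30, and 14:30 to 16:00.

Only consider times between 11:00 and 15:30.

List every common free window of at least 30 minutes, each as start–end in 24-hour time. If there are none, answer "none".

12:30–13:00, 15:00–15:30

Beatriz free within 10:00–16:00: 10:00–13:30, 14:30–16:00.
Alice ∩ Beatriz: 10:00–11:00, 11:30–12:00, 12:30–13:00, 15:00–16:00.
Alice ∩ Beatriz ∩ Callum: 10:00–11:00, 12:30–13:00, 15:00–16:00.
Restricted to 11:00–15:30: 12:30–13:00, 15:00–15:30.
Windows ≥ 30 min: 12:30–13:00, 15:00–15:30.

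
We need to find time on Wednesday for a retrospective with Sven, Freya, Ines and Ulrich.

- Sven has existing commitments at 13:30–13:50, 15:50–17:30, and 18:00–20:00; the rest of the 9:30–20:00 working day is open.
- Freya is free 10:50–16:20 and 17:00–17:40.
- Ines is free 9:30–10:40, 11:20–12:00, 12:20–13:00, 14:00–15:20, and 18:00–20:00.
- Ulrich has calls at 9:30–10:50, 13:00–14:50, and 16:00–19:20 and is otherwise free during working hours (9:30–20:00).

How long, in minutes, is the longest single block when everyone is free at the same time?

40 minutes

Sven free within 09:30–20:00: 09:30–13:30, 13:50–15:50, 17:30–18:00.
Ulrich free within 09:30–20:00: 10:50–13:00, 14:50–16:00, 19:20–20:00.
Sven ∩ Freya: 10:50–13:30, 13:50–15:50, 17:30–17:40.
Sven ∩ Freya ∩ Ines: 11:20–12:00, 12:20–13:00, 14:00–15:20.
Sven ∩ Freya ∩ Ines ∩ Ulrich: 11:20–12:00, 12:20–13:00, 14:50–15:20.
Common window lengths: 40, 40, 30 min; longest is 40.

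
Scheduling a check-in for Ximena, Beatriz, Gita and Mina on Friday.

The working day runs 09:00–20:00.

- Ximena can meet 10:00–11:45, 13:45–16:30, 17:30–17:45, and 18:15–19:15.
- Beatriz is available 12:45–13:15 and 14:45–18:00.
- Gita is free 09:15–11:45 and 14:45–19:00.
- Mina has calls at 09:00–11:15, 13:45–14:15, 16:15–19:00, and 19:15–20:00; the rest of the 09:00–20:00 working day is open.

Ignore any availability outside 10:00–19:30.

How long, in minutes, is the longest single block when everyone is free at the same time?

Mina free within 09:00–20:00: 11:15–13:45, 14:15–16:15, 19:00–19:15.
Ximena ∩ Beatriz: 14:45–16:30, 17:30–17:45.
Ximena ∩ Beatriz ∩ Gita: 14:45–16:30, 17:30–17:45.
Ximena ∩ Beatriz ∩ Gita ∩ Mina: 14:45–16:15.
Restricted to 10:00–19:30: 14:45–16:15.
Single common window of 90 minutes.

90 minutes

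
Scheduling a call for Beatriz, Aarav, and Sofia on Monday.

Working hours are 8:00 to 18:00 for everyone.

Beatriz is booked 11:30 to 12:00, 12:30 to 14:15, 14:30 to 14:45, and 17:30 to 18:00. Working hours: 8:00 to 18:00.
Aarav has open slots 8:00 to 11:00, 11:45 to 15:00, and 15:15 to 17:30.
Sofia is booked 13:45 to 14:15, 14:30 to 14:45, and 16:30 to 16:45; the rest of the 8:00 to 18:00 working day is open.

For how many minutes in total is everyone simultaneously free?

360 minutes

Beatriz free within 08:00–18:00: 08:00–11:30, 12:00–12:30, 14:15–14:30, 14:45–17:30.
Sofia free within 08:00–18:00: 08:00–13:45, 14:15–14:30, 14:45–16:30, 16:45–18:00.
Beatriz ∩ Aarav: 08:00–11:00, 12:00–12:30, 14:15–14:30, 14:45–15:00, 15:15–17:30.
Beatriz ∩ Aarav ∩ Sofia: 08:00–11:00, 12:00–12:30, 14:15–14:30, 14:45–15:00, 15:15–16:30, 16:45–17:30.
Total common minutes: 180 + 30 + 15 + 15 + 75 + 45 = 360.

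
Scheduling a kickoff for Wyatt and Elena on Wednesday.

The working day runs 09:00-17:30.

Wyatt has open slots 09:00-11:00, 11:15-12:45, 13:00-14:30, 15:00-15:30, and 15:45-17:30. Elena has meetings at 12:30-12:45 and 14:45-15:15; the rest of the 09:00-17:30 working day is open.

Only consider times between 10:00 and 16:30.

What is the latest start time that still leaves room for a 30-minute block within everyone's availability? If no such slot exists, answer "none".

Elena free within 09:00–17:30: 09:00–12:30, 12:45–14:45, 15:15–17:30.
Wyatt ∩ Elena: 09:00–11:00, 11:15–12:30, 13:00–14:30, 15:15–15:30, 15:45–17:30.
Restricted to 10:00–16:30: 10:00–11:00, 11:15–12:30, 13:00–14:30, 15:15–15:30, 15:45–16:30.
Windows ≥ 30 min: 10:00–11:00, 11:15–12:30, 13:00–14:30, 15:45–16:30.
Latest start in the last window 15:45–16:30 is 16:30 − 30 min = 16:00.

16:00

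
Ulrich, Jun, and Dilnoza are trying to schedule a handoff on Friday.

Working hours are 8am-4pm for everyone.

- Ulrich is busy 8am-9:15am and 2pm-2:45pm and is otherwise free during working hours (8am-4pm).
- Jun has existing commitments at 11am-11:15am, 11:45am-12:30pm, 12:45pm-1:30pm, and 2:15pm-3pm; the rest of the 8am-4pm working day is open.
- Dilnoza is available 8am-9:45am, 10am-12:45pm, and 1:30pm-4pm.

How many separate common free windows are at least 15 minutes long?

6

Ulrich free within 08:00–16:00: 09:15–14:00, 14:45–16:00.
Jun free within 08:00–16:00: 08:00–11:00, 11:15–11:45, 12:30–12:45, 13:30–14:15, 15:00–16:00.
Ulrich ∩ Jun: 09:15–11:00, 11:15–11:45, 12:30–12:45, 13:30–14:00, 15:00–16:00.
Ulrich ∩ Jun ∩ Dilnoza: 09:15–09:45, 10:00–11:00, 11:15–11:45, 12:30–12:45, 13:30–14:00, 15:00–16:00.
Windows ≥ 15 min: 09:15–09:45, 10:00–11:00, 11:15–11:45, 12:30–12:45, 13:30–14:00, 15:00–16:00.
That's 6 windows.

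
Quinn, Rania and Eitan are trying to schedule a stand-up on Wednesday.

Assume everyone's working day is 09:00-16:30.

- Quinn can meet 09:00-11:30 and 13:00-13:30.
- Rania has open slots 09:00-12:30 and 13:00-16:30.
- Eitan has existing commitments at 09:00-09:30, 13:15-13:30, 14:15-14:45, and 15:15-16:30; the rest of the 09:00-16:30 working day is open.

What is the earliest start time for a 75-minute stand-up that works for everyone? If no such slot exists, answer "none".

09:30

Eitan free within 09:00–16:30: 09:30–13:15, 13:30–14:15, 14:45–15:15.
Quinn ∩ Rania: 09:00–11:30, 13:00–13:30.
Quinn ∩ Rania ∩ Eitan: 09:30–11:30, 13:00–13:15.
Windows ≥ 75 min: 09:30–11:30.
Earliest such window starts at 09:30.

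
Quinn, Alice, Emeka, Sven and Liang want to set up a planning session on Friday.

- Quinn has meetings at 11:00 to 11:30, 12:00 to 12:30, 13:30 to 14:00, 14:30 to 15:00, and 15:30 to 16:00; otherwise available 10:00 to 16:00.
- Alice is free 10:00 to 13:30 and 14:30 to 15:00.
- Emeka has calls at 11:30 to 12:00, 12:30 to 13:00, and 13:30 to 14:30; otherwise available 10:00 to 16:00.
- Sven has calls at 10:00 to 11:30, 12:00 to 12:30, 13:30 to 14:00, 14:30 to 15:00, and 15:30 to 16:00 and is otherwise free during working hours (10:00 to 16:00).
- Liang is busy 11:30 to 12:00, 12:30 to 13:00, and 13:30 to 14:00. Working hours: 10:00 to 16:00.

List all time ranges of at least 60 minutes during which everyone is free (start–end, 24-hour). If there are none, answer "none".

none

Quinn free within 10:00–16:00: 10:00–11:00, 11:30–12:00, 12:30–13:30, 14:00–14:30, 15:00–15:30.
Emeka free within 10:00–16:00: 10:00–11:30, 12:00–12:30, 13:00–13:30, 14:30–16:00.
Sven free within 10:00–16:00: 11:30–12:00, 12:30–13:30, 14:00–14:30, 15:00–15:30.
Liang free within 10:00–16:00: 10:00–11:30, 12:00–12:30, 13:00–13:30, 14:00–16:00.
Quinn ∩ Alice: 10:00–11:00, 11:30–12:00, 12:30–13:30.
Quinn ∩ Alice ∩ Emeka: 10:00–11:00, 13:00–13:30.
Quinn ∩ Alice ∩ Emeka ∩ Sven: 13:00–13:30.
Quinn ∩ Alice ∩ Emeka ∩ Sven ∩ Liang: 13:00–13:30.
Windows ≥ 60 min: (none).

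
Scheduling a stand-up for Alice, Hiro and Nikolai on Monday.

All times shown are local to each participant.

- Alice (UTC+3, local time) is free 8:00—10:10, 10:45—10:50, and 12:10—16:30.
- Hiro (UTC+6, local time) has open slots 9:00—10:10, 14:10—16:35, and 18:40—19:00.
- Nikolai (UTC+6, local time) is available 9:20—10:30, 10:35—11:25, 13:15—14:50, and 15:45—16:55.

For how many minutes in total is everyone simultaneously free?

50 minutes

Alice → UTC: 05:00–07:10, 07:45–07:50, 09:10–13:30.
Hiro → UTC: 03:00–04:10, 08:10–10:35, 12:40–13:00.
Nikolai → UTC: 03:20–04:30, 04:35–05:25, 07:15–08:50, 09:45–10:55.
Alice ∩ Hiro: 09:10–10:35, 12:40–13:00.
Alice ∩ Hiro ∩ Nikolai: 09:45–10:35.
Total common minutes: 50.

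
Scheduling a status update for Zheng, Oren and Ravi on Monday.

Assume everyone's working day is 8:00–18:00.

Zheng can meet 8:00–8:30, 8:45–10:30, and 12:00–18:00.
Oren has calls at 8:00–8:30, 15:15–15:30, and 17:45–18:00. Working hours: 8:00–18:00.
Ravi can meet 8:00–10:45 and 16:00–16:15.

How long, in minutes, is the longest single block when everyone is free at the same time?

105 minutes

Oren free within 08:00–18:00: 08:30–15:15, 15:30–17:45.
Zheng ∩ Oren: 08:45–10:30, 12:00–15:15, 15:30–17:45.
Zheng ∩ Oren ∩ Ravi: 08:45–10:30, 16:00–16:15.
Common window lengths: 105, 15 min; longest is 105.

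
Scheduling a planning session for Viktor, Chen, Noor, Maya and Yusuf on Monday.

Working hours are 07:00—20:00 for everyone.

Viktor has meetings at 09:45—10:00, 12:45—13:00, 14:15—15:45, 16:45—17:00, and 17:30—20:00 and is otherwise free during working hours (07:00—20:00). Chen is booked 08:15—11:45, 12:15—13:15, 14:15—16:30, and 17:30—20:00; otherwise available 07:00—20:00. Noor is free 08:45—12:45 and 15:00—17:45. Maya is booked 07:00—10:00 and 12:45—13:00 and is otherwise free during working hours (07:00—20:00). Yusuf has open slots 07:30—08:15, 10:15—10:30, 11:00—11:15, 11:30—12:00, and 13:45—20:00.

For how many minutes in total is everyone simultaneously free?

Viktor free within 07:00–20:00: 07:00–09:45, 10:00–12:45, 13:00–14:15, 15:45–16:45, 17:00–17:30.
Chen free within 07:00–20:00: 07:00–08:15, 11:45–12:15, 13:15–14:15, 16:30–17:30.
Maya free within 07:00–20:00: 10:00–12:45, 13:00–20:00.
Viktor ∩ Chen: 07:00–08:15, 11:45–12:15, 13:15–14:15, 16:30–16:45, 17:00–17:30.
Viktor ∩ Chen ∩ Noor: 11:45–12:15, 16:30–16:45, 17:00–17:30.
Viktor ∩ Chen ∩ Noor ∩ Maya: 11:45–12:15, 16:30–16:45, 17:00–17:30.
Viktor ∩ Chen ∩ Noor ∩ Maya ∩ Yusuf: 11:45–12:00, 16:30–16:45, 17:00–17:30.
Total common minutes: 15 + 15 + 30 = 60.

60 minutes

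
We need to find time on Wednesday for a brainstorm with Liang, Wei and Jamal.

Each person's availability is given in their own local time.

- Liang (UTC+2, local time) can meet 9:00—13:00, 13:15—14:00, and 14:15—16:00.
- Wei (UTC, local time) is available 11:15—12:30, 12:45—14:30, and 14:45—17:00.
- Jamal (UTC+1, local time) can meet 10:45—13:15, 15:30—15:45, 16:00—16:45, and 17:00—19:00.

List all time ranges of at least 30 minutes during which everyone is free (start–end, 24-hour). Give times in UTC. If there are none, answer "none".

Liang → UTC: 07:00–11:00, 11:15–12:00, 12:15–14:00.
Wei → UTC: 11:15–12:30, 12:45–14:30, 14:45–17:00.
Jamal → UTC: 09:45–12:15, 14:30–14:45, 15:00–15:45, 16:00–18:00.
Liang ∩ Wei: 11:15–12:00, 12:15–12:30, 12:45–14:00.
Liang ∩ Wei ∩ Jamal: 11:15–12:00.
Windows ≥ 30 min: 11:15–12:00.

11:15–12:00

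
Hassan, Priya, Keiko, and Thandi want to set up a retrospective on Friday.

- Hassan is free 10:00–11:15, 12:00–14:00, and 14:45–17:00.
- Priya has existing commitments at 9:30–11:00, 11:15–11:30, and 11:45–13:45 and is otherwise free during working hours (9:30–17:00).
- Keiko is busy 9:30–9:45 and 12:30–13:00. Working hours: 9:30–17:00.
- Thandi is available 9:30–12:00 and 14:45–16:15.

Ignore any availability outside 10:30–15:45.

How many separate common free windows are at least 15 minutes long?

Priya free within 09:30–17:00: 11:00–11:15, 11:30–11:45, 13:45–17:00.
Keiko free within 09:30–17:00: 09:45–12:30, 13:00–17:00.
Hassan ∩ Priya: 11:00–11:15, 13:45–14:00, 14:45–17:00.
Hassan ∩ Priya ∩ Keiko: 11:00–11:15, 13:45–14:00, 14:45–17:00.
Hassan ∩ Priya ∩ Keiko ∩ Thandi: 11:00–11:15, 14:45–16:15.
Restricted to 10:30–15:45: 11:00–11:15, 14:45–15:45.
Windows ≥ 15 min: 11:00–11:15, 14:45–15:45.
That's 2 windows.

2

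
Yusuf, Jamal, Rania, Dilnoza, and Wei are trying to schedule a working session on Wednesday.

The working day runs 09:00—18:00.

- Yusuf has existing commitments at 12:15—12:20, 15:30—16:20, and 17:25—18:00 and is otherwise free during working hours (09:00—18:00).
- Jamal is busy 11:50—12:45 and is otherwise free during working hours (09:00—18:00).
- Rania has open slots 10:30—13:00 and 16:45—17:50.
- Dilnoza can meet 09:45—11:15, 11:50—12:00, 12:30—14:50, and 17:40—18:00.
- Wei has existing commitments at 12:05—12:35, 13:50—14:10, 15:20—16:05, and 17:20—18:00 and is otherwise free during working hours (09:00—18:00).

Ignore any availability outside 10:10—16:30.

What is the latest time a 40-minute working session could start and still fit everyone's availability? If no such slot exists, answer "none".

Yusuf free within 09:00–18:00: 09:00–12:15, 12:20–15:30, 16:20–17:25.
Jamal free within 09:00–18:00: 09:00–11:50, 12:45–18:00.
Wei free within 09:00–18:00: 09:00–12:05, 12:35–13:50, 14:10–15:20, 16:05–17:20.
Yusuf ∩ Jamal: 09:00–11:50, 12:45–15:30, 16:20–17:25.
Yusuf ∩ Jamal ∩ Rania: 10:30–11:50, 12:45–13:00, 16:45–17:25.
Yusuf ∩ Jamal ∩ Rania ∩ Dilnoza: 10:30–11:15, 12:45–13:00.
Yusuf ∩ Jamal ∩ Rania ∩ Dilnoza ∩ Wei: 10:30–11:15, 12:45–13:00.
Restricted to 10:10–16:30: 10:30–11:15, 12:45–13:00.
Windows ≥ 40 min: 10:30–11:15.
Latest start in the last window 10:30–11:15 is 11:15 − 40 min = 10:35.

10:35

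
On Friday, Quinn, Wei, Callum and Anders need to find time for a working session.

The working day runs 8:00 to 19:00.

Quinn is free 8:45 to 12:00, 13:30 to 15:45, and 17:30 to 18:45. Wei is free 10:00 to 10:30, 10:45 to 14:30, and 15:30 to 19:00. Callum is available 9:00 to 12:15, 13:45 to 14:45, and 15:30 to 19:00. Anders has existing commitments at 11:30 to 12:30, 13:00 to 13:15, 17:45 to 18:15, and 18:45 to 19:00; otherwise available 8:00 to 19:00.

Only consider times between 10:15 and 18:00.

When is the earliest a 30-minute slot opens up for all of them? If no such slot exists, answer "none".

Anders free within 08:00–19:00: 08:00–11:30, 12:30–13:00, 13:15–17:45, 18:15–18:45.
Quinn ∩ Wei: 10:00–10:30, 10:45–12:00, 13:30–14:30, 15:30–15:45, 17:30–18:45.
Quinn ∩ Wei ∩ Callum: 10:00–10:30, 10:45–12:00, 13:45–14:30, 15:30–15:45, 17:30–18:45.
Quinn ∩ Wei ∩ Callum ∩ Anders: 10:00–10:30, 10:45–11:30, 13:45–14:30, 15:30–15:45, 17:30–17:45, 18:15–18:45.
Restricted to 10:15–18:00: 10:15–10:30, 10:45–11:30, 13:45–14:30, 15:30–15:45, 17:30–17:45.
Windows ≥ 30 min: 10:45–11:30, 13:45–14:30.
Earliest such window starts at 10:45.

10:45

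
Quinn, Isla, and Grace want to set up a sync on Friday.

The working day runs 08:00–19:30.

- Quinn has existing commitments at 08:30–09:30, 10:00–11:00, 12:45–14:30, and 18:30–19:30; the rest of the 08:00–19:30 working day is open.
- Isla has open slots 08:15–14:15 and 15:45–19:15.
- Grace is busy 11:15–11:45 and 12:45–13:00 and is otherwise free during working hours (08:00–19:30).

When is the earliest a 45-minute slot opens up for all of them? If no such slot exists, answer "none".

11:45

Quinn free within 08:00–19:30: 08:00–08:30, 09:30–10:00, 11:00–12:45, 14:30–18:30.
Grace free within 08:00–19:30: 08:00–11:15, 11:45–12:45, 13:00–19:30.
Quinn ∩ Isla: 08:15–08:30, 09:30–10:00, 11:00–12:45, 15:45–18:30.
Quinn ∩ Isla ∩ Grace: 08:15–08:30, 09:30–10:00, 11:00–11:15, 11:45–12:45, 15:45–18:30.
Windows ≥ 45 min: 11:45–12:45, 15:45–18:30.
Earliest such window starts at 11:45.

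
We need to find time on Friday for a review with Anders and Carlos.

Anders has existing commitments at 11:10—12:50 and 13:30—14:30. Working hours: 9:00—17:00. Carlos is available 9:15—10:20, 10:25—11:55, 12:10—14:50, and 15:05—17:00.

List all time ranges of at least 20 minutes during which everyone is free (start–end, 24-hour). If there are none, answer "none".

Anders free within 09:00–17:00: 09:00–11:10, 12:50–13:30, 14:30–17:00.
Anders ∩ Carlos: 09:15–10:20, 10:25–11:10, 12:50–13:30, 14:30–14:50, 15:05–17:00.
Windows ≥ 20 min: 09:15–10:20, 10:25–11:10, 12:50–13:30, 14:30–14:50, 15:05–17:00.

09:15–10:20, 10:25–11:10, 12:50–13:30, 14:30–14:50, 15:05–17:00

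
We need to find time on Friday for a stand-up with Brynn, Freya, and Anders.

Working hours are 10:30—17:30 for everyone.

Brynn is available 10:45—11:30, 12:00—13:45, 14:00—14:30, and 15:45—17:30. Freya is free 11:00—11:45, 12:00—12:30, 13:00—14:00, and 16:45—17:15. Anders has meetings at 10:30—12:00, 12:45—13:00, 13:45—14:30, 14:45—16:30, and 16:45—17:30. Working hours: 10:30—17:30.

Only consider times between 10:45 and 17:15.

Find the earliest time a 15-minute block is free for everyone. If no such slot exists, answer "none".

12:00

Anders free within 10:30–17:30: 12:00–12:45, 13:00–13:45, 14:30–14:45, 16:30–16:45.
Brynn ∩ Freya: 11:00–11:30, 12:00–12:30, 13:00–13:45, 16:45–17:15.
Brynn ∩ Freya ∩ Anders: 12:00–12:30, 13:00–13:45.
Restricted to 10:45–17:15: 12:00–12:30, 13:00–13:45.
Windows ≥ 15 min: 12:00–12:30, 13:00–13:45.
Earliest such window starts at 12:00.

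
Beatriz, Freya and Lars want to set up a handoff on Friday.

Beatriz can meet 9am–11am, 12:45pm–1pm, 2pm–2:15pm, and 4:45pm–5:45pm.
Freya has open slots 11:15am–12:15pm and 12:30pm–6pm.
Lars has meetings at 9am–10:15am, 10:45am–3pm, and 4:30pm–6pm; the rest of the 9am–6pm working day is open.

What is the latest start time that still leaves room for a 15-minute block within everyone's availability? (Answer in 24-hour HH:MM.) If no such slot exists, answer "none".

none

Lars free within 09:00–18:00: 10:15–10:45, 15:00–16:30.
Beatriz ∩ Freya: 12:45–13:00, 14:00–14:15, 16:45–17:45.
Beatriz ∩ Freya ∩ Lars: (none).
Windows ≥ 15 min: (none).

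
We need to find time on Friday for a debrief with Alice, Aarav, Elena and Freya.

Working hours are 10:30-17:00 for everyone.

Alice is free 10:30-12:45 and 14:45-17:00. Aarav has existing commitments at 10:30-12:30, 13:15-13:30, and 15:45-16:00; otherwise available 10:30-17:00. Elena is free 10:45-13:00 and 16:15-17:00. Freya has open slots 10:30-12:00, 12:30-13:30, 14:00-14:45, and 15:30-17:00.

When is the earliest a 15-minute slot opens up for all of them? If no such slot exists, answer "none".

12:30

Aarav free within 10:30–17:00: 12:30–13:15, 13:30–15:45, 16:00–17:00.
Alice ∩ Aarav: 12:30–12:45, 14:45–15:45, 16:00–17:00.
Alice ∩ Aarav ∩ Elena: 12:30–12:45, 16:15–17:00.
Alice ∩ Aarav ∩ Elena ∩ Freya: 12:30–12:45, 16:15–17:00.
Windows ≥ 15 min: 12:30–12:45, 16:15–17:00.
Earliest such window starts at 12:30.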